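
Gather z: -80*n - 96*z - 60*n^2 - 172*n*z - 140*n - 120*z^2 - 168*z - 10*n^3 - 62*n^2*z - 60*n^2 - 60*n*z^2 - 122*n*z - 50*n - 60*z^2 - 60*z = -10*n^3 - 120*n^2 - 270*n + z^2*(-60*n - 180) + z*(-62*n^2 - 294*n - 324)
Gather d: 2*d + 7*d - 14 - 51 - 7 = 9*d - 72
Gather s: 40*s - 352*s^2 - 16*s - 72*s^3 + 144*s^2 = -72*s^3 - 208*s^2 + 24*s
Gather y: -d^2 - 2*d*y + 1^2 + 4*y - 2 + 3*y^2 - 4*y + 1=-d^2 - 2*d*y + 3*y^2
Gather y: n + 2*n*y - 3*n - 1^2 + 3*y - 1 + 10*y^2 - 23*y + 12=-2*n + 10*y^2 + y*(2*n - 20) + 10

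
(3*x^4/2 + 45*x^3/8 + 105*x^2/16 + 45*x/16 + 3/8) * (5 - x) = -3*x^5/2 + 15*x^4/8 + 345*x^3/16 + 30*x^2 + 219*x/16 + 15/8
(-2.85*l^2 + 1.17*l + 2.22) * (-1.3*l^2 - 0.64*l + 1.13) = 3.705*l^4 + 0.303*l^3 - 6.8553*l^2 - 0.0987000000000002*l + 2.5086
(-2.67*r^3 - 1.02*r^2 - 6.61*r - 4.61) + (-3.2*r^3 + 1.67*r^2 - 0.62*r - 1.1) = -5.87*r^3 + 0.65*r^2 - 7.23*r - 5.71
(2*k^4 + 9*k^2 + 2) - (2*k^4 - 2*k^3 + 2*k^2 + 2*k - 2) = 2*k^3 + 7*k^2 - 2*k + 4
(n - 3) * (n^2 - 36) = n^3 - 3*n^2 - 36*n + 108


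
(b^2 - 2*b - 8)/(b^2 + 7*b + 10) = (b - 4)/(b + 5)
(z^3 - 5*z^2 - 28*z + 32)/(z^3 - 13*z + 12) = (z - 8)/(z - 3)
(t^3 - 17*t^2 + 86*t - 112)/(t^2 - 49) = (t^2 - 10*t + 16)/(t + 7)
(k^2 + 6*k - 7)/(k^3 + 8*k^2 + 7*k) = (k - 1)/(k*(k + 1))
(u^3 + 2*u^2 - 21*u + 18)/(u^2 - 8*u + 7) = (u^2 + 3*u - 18)/(u - 7)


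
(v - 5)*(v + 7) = v^2 + 2*v - 35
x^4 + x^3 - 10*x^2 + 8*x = x*(x - 2)*(x - 1)*(x + 4)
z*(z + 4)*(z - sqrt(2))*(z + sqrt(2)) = z^4 + 4*z^3 - 2*z^2 - 8*z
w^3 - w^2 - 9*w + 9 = (w - 3)*(w - 1)*(w + 3)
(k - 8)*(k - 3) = k^2 - 11*k + 24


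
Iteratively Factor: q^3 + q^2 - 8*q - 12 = (q + 2)*(q^2 - q - 6) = (q - 3)*(q + 2)*(q + 2)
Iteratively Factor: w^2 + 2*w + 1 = (w + 1)*(w + 1)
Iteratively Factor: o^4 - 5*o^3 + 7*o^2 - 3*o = (o - 1)*(o^3 - 4*o^2 + 3*o) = (o - 3)*(o - 1)*(o^2 - o) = o*(o - 3)*(o - 1)*(o - 1)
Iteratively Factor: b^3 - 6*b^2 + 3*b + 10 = (b - 2)*(b^2 - 4*b - 5) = (b - 2)*(b + 1)*(b - 5)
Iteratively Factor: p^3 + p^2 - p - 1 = (p + 1)*(p^2 - 1) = (p + 1)^2*(p - 1)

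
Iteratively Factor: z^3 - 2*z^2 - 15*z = (z)*(z^2 - 2*z - 15) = z*(z + 3)*(z - 5)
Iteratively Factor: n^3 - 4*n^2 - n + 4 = (n - 4)*(n^2 - 1) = (n - 4)*(n - 1)*(n + 1)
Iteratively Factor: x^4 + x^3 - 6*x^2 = (x + 3)*(x^3 - 2*x^2) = x*(x + 3)*(x^2 - 2*x) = x^2*(x + 3)*(x - 2)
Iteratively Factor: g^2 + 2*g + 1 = (g + 1)*(g + 1)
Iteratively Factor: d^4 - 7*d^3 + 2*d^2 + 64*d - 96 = (d - 4)*(d^3 - 3*d^2 - 10*d + 24) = (d - 4)*(d + 3)*(d^2 - 6*d + 8) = (d - 4)^2*(d + 3)*(d - 2)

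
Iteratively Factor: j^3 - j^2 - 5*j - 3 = (j - 3)*(j^2 + 2*j + 1) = (j - 3)*(j + 1)*(j + 1)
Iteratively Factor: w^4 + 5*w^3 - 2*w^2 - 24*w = (w)*(w^3 + 5*w^2 - 2*w - 24) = w*(w + 4)*(w^2 + w - 6) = w*(w + 3)*(w + 4)*(w - 2)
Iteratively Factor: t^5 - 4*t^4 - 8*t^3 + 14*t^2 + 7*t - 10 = (t - 5)*(t^4 + t^3 - 3*t^2 - t + 2) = (t - 5)*(t + 2)*(t^3 - t^2 - t + 1) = (t - 5)*(t - 1)*(t + 2)*(t^2 - 1) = (t - 5)*(t - 1)^2*(t + 2)*(t + 1)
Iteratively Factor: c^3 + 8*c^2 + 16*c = (c + 4)*(c^2 + 4*c) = c*(c + 4)*(c + 4)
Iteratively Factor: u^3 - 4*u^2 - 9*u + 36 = (u + 3)*(u^2 - 7*u + 12) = (u - 3)*(u + 3)*(u - 4)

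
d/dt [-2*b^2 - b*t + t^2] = -b + 2*t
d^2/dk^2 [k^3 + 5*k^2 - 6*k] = 6*k + 10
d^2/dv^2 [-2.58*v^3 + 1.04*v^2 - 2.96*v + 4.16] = 2.08 - 15.48*v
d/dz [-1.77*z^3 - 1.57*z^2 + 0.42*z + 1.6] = -5.31*z^2 - 3.14*z + 0.42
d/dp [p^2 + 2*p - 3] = 2*p + 2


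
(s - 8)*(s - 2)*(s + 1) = s^3 - 9*s^2 + 6*s + 16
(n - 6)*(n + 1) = n^2 - 5*n - 6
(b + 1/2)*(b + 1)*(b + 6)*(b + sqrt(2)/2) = b^4 + sqrt(2)*b^3/2 + 15*b^3/2 + 15*sqrt(2)*b^2/4 + 19*b^2/2 + 3*b + 19*sqrt(2)*b/4 + 3*sqrt(2)/2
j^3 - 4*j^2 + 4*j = j*(j - 2)^2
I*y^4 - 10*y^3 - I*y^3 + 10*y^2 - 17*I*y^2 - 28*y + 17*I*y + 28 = (y - I)*(y + 4*I)*(y + 7*I)*(I*y - I)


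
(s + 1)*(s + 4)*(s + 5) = s^3 + 10*s^2 + 29*s + 20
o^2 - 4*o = o*(o - 4)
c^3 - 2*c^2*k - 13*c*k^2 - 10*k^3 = (c - 5*k)*(c + k)*(c + 2*k)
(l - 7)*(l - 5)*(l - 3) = l^3 - 15*l^2 + 71*l - 105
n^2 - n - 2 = (n - 2)*(n + 1)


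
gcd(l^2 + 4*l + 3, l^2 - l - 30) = 1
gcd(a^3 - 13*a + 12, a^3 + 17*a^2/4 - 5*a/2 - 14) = a + 4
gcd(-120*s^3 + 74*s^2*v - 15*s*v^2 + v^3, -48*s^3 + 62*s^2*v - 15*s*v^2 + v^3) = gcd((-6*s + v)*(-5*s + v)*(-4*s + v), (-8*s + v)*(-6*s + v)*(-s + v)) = 6*s - v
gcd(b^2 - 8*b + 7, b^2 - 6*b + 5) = b - 1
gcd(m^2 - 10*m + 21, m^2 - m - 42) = m - 7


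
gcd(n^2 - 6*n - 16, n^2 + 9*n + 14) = n + 2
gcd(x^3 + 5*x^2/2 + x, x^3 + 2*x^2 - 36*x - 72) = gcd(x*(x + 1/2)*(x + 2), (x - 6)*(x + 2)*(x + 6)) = x + 2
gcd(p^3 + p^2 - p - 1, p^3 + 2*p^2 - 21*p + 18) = p - 1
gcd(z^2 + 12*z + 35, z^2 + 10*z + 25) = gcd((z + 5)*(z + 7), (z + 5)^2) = z + 5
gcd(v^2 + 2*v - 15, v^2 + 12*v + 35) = v + 5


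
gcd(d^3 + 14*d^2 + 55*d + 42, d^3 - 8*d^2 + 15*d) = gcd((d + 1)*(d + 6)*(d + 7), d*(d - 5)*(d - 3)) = 1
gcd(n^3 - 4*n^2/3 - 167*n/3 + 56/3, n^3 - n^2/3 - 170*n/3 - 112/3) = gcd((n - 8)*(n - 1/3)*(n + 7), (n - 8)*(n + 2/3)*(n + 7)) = n^2 - n - 56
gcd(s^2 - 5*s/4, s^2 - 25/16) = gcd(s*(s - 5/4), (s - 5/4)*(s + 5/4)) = s - 5/4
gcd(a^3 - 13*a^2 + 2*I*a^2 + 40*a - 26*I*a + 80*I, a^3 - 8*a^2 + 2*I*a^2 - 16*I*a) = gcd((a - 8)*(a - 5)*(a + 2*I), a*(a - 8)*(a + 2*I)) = a^2 + a*(-8 + 2*I) - 16*I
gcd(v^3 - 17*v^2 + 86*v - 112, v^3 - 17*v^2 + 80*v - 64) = v - 8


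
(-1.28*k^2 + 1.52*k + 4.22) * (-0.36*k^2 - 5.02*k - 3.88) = 0.4608*k^4 + 5.8784*k^3 - 4.1832*k^2 - 27.082*k - 16.3736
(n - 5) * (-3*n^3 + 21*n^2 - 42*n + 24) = -3*n^4 + 36*n^3 - 147*n^2 + 234*n - 120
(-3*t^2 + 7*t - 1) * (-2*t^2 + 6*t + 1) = 6*t^4 - 32*t^3 + 41*t^2 + t - 1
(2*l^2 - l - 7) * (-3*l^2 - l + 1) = -6*l^4 + l^3 + 24*l^2 + 6*l - 7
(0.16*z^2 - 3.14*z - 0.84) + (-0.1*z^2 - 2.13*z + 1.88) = 0.06*z^2 - 5.27*z + 1.04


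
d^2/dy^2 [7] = 0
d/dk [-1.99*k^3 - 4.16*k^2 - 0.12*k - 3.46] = -5.97*k^2 - 8.32*k - 0.12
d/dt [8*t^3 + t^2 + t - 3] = 24*t^2 + 2*t + 1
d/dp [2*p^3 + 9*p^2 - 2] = 6*p*(p + 3)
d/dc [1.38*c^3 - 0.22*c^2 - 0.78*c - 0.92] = 4.14*c^2 - 0.44*c - 0.78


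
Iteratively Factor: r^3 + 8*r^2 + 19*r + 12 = (r + 4)*(r^2 + 4*r + 3) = (r + 3)*(r + 4)*(r + 1)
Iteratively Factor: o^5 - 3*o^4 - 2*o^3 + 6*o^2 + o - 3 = (o + 1)*(o^4 - 4*o^3 + 2*o^2 + 4*o - 3) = (o - 1)*(o + 1)*(o^3 - 3*o^2 - o + 3) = (o - 1)*(o + 1)^2*(o^2 - 4*o + 3) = (o - 3)*(o - 1)*(o + 1)^2*(o - 1)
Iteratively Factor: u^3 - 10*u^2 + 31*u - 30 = (u - 5)*(u^2 - 5*u + 6) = (u - 5)*(u - 2)*(u - 3)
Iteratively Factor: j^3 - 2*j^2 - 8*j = (j)*(j^2 - 2*j - 8) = j*(j + 2)*(j - 4)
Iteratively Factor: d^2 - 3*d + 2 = (d - 2)*(d - 1)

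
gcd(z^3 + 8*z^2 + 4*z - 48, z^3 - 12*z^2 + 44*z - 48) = z - 2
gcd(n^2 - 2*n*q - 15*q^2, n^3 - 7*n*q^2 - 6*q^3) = 1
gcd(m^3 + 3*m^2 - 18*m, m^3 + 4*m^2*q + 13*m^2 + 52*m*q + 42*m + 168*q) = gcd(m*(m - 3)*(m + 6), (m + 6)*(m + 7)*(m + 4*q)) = m + 6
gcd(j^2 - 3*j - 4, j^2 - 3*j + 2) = 1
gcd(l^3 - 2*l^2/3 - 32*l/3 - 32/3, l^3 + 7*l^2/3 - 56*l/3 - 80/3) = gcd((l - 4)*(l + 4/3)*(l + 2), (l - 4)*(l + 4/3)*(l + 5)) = l^2 - 8*l/3 - 16/3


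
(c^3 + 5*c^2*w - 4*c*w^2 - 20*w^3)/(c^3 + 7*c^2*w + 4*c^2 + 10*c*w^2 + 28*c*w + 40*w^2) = (c - 2*w)/(c + 4)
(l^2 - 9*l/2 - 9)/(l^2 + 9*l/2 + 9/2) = (l - 6)/(l + 3)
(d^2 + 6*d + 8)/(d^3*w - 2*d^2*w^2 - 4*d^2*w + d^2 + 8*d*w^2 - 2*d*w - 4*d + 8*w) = (d^2 + 6*d + 8)/(d^3*w - 2*d^2*w^2 - 4*d^2*w + d^2 + 8*d*w^2 - 2*d*w - 4*d + 8*w)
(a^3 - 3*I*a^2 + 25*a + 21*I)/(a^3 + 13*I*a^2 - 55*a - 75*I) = (a^2 - 6*I*a + 7)/(a^2 + 10*I*a - 25)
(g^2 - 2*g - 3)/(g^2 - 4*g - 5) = (g - 3)/(g - 5)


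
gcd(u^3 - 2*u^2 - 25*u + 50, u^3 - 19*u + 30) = u^2 + 3*u - 10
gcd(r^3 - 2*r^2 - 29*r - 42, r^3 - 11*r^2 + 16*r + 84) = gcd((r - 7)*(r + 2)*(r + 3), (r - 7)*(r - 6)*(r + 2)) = r^2 - 5*r - 14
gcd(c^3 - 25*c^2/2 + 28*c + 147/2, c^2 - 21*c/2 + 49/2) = c - 7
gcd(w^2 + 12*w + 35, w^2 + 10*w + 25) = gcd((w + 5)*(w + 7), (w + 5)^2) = w + 5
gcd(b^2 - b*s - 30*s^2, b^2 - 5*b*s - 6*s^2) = -b + 6*s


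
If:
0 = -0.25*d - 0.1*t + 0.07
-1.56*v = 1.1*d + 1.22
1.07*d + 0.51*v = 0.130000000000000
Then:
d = 0.74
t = -1.16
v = -1.31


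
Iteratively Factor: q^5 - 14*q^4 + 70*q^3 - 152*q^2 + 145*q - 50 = (q - 5)*(q^4 - 9*q^3 + 25*q^2 - 27*q + 10) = (q - 5)^2*(q^3 - 4*q^2 + 5*q - 2) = (q - 5)^2*(q - 1)*(q^2 - 3*q + 2) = (q - 5)^2*(q - 1)^2*(q - 2)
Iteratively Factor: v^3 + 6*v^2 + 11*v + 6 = (v + 1)*(v^2 + 5*v + 6) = (v + 1)*(v + 3)*(v + 2)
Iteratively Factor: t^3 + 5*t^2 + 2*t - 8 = (t + 2)*(t^2 + 3*t - 4) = (t - 1)*(t + 2)*(t + 4)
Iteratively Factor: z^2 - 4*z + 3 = (z - 3)*(z - 1)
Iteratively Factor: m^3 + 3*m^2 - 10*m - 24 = (m - 3)*(m^2 + 6*m + 8) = (m - 3)*(m + 2)*(m + 4)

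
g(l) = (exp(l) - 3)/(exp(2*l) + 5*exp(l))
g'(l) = (exp(l) - 3)*(-2*exp(2*l) - 5*exp(l))/(exp(2*l) + 5*exp(l))^2 + exp(l)/(exp(2*l) + 5*exp(l)) = (-exp(2*l) + 6*exp(l) + 15)*exp(-l)/(exp(2*l) + 10*exp(l) + 25)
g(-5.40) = -132.52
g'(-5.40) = 132.84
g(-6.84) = -560.37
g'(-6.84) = 560.69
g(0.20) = -0.23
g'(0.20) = 0.44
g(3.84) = 0.02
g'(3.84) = -0.02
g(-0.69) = -0.91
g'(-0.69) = 1.17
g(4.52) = 0.01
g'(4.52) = -0.01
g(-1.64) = -2.79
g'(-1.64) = 3.08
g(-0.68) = -0.89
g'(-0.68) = 1.16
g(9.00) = 0.00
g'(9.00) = 0.00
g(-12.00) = -97652.55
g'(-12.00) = 97652.87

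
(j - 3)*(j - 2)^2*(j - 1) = j^4 - 8*j^3 + 23*j^2 - 28*j + 12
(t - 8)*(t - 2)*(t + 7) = t^3 - 3*t^2 - 54*t + 112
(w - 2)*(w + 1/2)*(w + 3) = w^3 + 3*w^2/2 - 11*w/2 - 3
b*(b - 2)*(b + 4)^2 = b^4 + 6*b^3 - 32*b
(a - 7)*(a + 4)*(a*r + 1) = a^3*r - 3*a^2*r + a^2 - 28*a*r - 3*a - 28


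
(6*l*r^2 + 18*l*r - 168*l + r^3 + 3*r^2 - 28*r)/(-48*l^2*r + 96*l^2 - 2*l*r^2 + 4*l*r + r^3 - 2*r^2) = (r^2 + 3*r - 28)/(-8*l*r + 16*l + r^2 - 2*r)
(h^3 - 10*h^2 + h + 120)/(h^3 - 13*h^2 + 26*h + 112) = (h^2 - 2*h - 15)/(h^2 - 5*h - 14)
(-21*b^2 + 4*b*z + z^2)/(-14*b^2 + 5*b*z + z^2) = (-3*b + z)/(-2*b + z)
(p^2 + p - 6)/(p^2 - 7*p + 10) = (p + 3)/(p - 5)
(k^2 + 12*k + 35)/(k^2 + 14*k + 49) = (k + 5)/(k + 7)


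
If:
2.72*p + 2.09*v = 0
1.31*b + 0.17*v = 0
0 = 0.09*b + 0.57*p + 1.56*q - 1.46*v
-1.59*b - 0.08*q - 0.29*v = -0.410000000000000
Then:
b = -0.29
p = -1.73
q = 2.76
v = 2.26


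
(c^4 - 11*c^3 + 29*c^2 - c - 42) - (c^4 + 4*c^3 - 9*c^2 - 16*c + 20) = -15*c^3 + 38*c^2 + 15*c - 62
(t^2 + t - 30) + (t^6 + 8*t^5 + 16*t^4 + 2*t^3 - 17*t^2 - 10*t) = t^6 + 8*t^5 + 16*t^4 + 2*t^3 - 16*t^2 - 9*t - 30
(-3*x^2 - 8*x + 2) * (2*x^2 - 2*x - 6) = -6*x^4 - 10*x^3 + 38*x^2 + 44*x - 12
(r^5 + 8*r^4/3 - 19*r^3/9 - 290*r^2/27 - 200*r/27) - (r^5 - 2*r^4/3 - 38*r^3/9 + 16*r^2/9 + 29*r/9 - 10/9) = 10*r^4/3 + 19*r^3/9 - 338*r^2/27 - 287*r/27 + 10/9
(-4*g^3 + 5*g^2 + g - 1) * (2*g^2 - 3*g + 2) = -8*g^5 + 22*g^4 - 21*g^3 + 5*g^2 + 5*g - 2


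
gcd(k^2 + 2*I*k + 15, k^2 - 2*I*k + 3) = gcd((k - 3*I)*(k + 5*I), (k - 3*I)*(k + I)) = k - 3*I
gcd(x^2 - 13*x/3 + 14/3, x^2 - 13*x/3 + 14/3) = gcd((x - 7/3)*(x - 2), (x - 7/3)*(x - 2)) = x^2 - 13*x/3 + 14/3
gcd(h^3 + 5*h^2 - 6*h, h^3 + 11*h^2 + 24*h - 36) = h^2 + 5*h - 6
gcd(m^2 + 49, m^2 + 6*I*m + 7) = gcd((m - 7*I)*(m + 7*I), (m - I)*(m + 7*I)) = m + 7*I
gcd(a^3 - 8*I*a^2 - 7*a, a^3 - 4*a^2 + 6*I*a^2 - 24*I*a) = a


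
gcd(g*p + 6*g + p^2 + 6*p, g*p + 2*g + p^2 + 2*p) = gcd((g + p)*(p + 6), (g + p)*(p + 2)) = g + p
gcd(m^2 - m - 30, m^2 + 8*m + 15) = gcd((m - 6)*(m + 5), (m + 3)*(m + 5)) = m + 5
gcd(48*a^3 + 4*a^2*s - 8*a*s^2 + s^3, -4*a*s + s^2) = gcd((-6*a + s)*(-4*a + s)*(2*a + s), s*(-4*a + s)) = -4*a + s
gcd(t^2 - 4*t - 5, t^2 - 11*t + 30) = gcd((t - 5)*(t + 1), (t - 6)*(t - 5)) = t - 5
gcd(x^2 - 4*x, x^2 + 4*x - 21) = 1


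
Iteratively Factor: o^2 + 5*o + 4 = (o + 4)*(o + 1)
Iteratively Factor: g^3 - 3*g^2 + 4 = (g - 2)*(g^2 - g - 2) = (g - 2)*(g + 1)*(g - 2)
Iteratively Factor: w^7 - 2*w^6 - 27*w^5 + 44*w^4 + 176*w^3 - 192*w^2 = (w + 3)*(w^6 - 5*w^5 - 12*w^4 + 80*w^3 - 64*w^2) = (w + 3)*(w + 4)*(w^5 - 9*w^4 + 24*w^3 - 16*w^2) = (w - 1)*(w + 3)*(w + 4)*(w^4 - 8*w^3 + 16*w^2) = w*(w - 1)*(w + 3)*(w + 4)*(w^3 - 8*w^2 + 16*w) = w^2*(w - 1)*(w + 3)*(w + 4)*(w^2 - 8*w + 16) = w^2*(w - 4)*(w - 1)*(w + 3)*(w + 4)*(w - 4)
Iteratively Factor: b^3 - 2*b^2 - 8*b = (b - 4)*(b^2 + 2*b) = (b - 4)*(b + 2)*(b)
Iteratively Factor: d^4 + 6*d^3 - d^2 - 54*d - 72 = (d + 3)*(d^3 + 3*d^2 - 10*d - 24) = (d + 2)*(d + 3)*(d^2 + d - 12) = (d + 2)*(d + 3)*(d + 4)*(d - 3)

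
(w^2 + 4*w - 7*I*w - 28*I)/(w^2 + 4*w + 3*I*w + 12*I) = (w - 7*I)/(w + 3*I)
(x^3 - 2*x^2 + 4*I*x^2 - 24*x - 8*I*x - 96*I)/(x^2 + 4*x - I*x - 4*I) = (x^2 + x*(-6 + 4*I) - 24*I)/(x - I)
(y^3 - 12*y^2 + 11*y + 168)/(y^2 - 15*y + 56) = y + 3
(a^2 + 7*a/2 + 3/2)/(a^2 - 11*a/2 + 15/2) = (2*a^2 + 7*a + 3)/(2*a^2 - 11*a + 15)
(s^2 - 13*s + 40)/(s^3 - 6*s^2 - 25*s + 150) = (s - 8)/(s^2 - s - 30)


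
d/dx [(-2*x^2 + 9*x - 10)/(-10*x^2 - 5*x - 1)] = (100*x^2 - 196*x - 59)/(100*x^4 + 100*x^3 + 45*x^2 + 10*x + 1)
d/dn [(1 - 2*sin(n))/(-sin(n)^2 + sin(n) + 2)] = (2*sin(n) + cos(2*n) - 6)*cos(n)/(sin(n) + cos(n)^2 + 1)^2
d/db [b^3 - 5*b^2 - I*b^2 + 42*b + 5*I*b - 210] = 3*b^2 - 10*b - 2*I*b + 42 + 5*I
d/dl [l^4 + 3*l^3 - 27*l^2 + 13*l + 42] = 4*l^3 + 9*l^2 - 54*l + 13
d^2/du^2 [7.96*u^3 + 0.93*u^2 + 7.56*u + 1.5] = 47.76*u + 1.86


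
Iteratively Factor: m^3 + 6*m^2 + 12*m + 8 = (m + 2)*(m^2 + 4*m + 4) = (m + 2)^2*(m + 2)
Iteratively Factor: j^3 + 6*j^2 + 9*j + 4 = (j + 4)*(j^2 + 2*j + 1) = (j + 1)*(j + 4)*(j + 1)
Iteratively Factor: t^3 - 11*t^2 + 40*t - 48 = (t - 3)*(t^2 - 8*t + 16) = (t - 4)*(t - 3)*(t - 4)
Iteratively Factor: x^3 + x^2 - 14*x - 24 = (x + 3)*(x^2 - 2*x - 8) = (x + 2)*(x + 3)*(x - 4)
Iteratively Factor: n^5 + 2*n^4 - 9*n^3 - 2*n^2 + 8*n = (n - 2)*(n^4 + 4*n^3 - n^2 - 4*n) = (n - 2)*(n + 1)*(n^3 + 3*n^2 - 4*n) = (n - 2)*(n + 1)*(n + 4)*(n^2 - n) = (n - 2)*(n - 1)*(n + 1)*(n + 4)*(n)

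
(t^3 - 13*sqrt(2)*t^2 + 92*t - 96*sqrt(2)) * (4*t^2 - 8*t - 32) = 4*t^5 - 52*sqrt(2)*t^4 - 8*t^4 + 104*sqrt(2)*t^3 + 336*t^3 - 736*t^2 + 32*sqrt(2)*t^2 - 2944*t + 768*sqrt(2)*t + 3072*sqrt(2)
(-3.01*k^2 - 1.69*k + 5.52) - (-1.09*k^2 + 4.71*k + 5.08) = -1.92*k^2 - 6.4*k + 0.44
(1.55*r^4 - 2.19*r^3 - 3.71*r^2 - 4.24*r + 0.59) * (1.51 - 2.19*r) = -3.3945*r^5 + 7.1366*r^4 + 4.818*r^3 + 3.6835*r^2 - 7.6945*r + 0.8909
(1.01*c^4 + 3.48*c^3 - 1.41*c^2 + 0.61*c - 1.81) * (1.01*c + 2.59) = 1.0201*c^5 + 6.1307*c^4 + 7.5891*c^3 - 3.0358*c^2 - 0.2482*c - 4.6879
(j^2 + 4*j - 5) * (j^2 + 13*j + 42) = j^4 + 17*j^3 + 89*j^2 + 103*j - 210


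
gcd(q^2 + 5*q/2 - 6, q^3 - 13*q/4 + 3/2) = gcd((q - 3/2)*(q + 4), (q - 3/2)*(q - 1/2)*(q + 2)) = q - 3/2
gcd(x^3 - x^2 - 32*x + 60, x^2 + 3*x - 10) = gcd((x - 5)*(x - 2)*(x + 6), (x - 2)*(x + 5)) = x - 2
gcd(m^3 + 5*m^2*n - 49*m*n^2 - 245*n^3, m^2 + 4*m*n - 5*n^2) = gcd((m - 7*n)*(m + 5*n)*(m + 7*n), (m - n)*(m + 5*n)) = m + 5*n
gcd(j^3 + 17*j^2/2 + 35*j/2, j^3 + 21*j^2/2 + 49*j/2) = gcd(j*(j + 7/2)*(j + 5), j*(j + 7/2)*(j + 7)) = j^2 + 7*j/2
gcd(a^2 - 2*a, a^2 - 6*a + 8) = a - 2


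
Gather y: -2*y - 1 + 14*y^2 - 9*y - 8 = 14*y^2 - 11*y - 9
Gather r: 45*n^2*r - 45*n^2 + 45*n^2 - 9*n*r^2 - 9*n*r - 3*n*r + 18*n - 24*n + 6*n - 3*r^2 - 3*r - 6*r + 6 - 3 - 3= r^2*(-9*n - 3) + r*(45*n^2 - 12*n - 9)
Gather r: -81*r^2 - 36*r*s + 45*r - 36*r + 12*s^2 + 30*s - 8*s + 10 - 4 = -81*r^2 + r*(9 - 36*s) + 12*s^2 + 22*s + 6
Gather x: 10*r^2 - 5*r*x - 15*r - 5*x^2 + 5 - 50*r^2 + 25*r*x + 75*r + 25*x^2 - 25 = -40*r^2 + 20*r*x + 60*r + 20*x^2 - 20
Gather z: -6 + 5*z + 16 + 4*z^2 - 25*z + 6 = 4*z^2 - 20*z + 16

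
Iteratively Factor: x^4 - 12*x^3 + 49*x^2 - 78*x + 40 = (x - 5)*(x^3 - 7*x^2 + 14*x - 8) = (x - 5)*(x - 4)*(x^2 - 3*x + 2) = (x - 5)*(x - 4)*(x - 2)*(x - 1)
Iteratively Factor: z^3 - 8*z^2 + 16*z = (z)*(z^2 - 8*z + 16) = z*(z - 4)*(z - 4)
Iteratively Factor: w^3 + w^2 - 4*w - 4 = (w - 2)*(w^2 + 3*w + 2) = (w - 2)*(w + 2)*(w + 1)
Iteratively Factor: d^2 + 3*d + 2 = (d + 1)*(d + 2)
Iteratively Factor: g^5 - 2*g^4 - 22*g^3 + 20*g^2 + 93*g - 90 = (g - 5)*(g^4 + 3*g^3 - 7*g^2 - 15*g + 18) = (g - 5)*(g + 3)*(g^3 - 7*g + 6) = (g - 5)*(g - 1)*(g + 3)*(g^2 + g - 6) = (g - 5)*(g - 2)*(g - 1)*(g + 3)*(g + 3)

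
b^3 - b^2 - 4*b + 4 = (b - 2)*(b - 1)*(b + 2)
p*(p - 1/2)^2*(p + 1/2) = p^4 - p^3/2 - p^2/4 + p/8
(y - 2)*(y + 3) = y^2 + y - 6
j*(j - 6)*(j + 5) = j^3 - j^2 - 30*j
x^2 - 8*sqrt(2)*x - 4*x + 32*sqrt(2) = (x - 4)*(x - 8*sqrt(2))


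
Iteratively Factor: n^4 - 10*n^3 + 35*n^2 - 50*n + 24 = (n - 1)*(n^3 - 9*n^2 + 26*n - 24) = (n - 3)*(n - 1)*(n^2 - 6*n + 8) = (n - 4)*(n - 3)*(n - 1)*(n - 2)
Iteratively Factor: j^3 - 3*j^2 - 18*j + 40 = (j - 5)*(j^2 + 2*j - 8) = (j - 5)*(j - 2)*(j + 4)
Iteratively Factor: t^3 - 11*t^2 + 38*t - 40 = (t - 4)*(t^2 - 7*t + 10) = (t - 4)*(t - 2)*(t - 5)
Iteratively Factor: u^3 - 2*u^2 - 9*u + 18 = (u - 2)*(u^2 - 9) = (u - 3)*(u - 2)*(u + 3)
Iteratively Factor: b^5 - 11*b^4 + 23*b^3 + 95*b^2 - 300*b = (b)*(b^4 - 11*b^3 + 23*b^2 + 95*b - 300) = b*(b + 3)*(b^3 - 14*b^2 + 65*b - 100) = b*(b - 5)*(b + 3)*(b^2 - 9*b + 20) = b*(b - 5)^2*(b + 3)*(b - 4)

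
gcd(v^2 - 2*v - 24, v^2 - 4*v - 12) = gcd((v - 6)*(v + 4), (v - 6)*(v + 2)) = v - 6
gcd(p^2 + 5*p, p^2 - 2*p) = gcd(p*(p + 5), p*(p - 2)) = p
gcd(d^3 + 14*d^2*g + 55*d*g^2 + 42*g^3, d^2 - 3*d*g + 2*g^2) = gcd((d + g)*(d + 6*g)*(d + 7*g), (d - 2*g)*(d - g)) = 1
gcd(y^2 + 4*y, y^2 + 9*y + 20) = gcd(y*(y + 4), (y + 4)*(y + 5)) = y + 4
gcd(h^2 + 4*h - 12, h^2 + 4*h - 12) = h^2 + 4*h - 12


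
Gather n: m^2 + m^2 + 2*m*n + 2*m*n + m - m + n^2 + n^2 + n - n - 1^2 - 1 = 2*m^2 + 4*m*n + 2*n^2 - 2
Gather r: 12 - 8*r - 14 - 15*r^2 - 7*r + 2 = -15*r^2 - 15*r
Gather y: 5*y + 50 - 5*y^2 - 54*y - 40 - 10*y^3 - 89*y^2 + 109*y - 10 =-10*y^3 - 94*y^2 + 60*y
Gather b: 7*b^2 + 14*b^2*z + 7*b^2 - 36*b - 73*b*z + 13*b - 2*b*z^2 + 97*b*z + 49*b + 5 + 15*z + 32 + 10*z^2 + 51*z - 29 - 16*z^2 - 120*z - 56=b^2*(14*z + 14) + b*(-2*z^2 + 24*z + 26) - 6*z^2 - 54*z - 48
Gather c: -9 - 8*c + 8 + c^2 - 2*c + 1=c^2 - 10*c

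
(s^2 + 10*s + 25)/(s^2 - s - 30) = (s + 5)/(s - 6)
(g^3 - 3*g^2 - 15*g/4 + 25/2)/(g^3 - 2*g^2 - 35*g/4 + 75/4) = (g + 2)/(g + 3)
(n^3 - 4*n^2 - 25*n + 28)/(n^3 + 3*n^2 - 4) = (n^2 - 3*n - 28)/(n^2 + 4*n + 4)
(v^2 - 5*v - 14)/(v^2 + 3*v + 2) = (v - 7)/(v + 1)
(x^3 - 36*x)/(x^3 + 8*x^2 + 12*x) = (x - 6)/(x + 2)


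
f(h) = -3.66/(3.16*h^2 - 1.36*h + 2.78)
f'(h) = -3.66*(1.36 - 6.32*h)/(3.16*h^2 - 1.36*h + 2.78)^2 = (23.1312*h - 4.9776)/(3.16*h^2 - 1.36*h + 2.78)^2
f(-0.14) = -1.21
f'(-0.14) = -0.89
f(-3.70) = -0.07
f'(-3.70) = -0.03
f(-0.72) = -0.68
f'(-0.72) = -0.74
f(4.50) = -0.06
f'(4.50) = 0.03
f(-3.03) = -0.10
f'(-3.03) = -0.06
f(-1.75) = -0.25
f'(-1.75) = -0.21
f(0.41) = -1.33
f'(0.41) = 0.59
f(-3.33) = -0.09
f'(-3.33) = -0.05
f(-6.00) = -0.03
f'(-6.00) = -0.01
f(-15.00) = -0.00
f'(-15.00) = -0.00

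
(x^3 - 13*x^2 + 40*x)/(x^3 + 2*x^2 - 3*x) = (x^2 - 13*x + 40)/(x^2 + 2*x - 3)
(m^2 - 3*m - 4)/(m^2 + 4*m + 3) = (m - 4)/(m + 3)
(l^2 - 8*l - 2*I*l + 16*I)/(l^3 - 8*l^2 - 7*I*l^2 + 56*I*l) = (l - 2*I)/(l*(l - 7*I))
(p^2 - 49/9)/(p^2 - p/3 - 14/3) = (p + 7/3)/(p + 2)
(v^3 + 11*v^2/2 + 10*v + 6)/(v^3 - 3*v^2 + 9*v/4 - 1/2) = 2*(2*v^3 + 11*v^2 + 20*v + 12)/(4*v^3 - 12*v^2 + 9*v - 2)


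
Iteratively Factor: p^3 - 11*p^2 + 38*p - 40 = (p - 4)*(p^2 - 7*p + 10) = (p - 4)*(p - 2)*(p - 5)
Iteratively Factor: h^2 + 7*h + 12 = (h + 4)*(h + 3)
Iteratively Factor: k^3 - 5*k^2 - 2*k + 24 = (k + 2)*(k^2 - 7*k + 12) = (k - 3)*(k + 2)*(k - 4)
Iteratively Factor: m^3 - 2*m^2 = (m)*(m^2 - 2*m) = m*(m - 2)*(m)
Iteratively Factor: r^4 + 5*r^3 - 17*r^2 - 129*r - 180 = (r + 4)*(r^3 + r^2 - 21*r - 45) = (r - 5)*(r + 4)*(r^2 + 6*r + 9) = (r - 5)*(r + 3)*(r + 4)*(r + 3)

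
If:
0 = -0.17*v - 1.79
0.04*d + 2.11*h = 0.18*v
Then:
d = -52.75*h - 47.3823529411765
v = -10.53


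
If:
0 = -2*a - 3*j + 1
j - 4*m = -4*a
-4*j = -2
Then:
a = -1/4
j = 1/2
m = -1/8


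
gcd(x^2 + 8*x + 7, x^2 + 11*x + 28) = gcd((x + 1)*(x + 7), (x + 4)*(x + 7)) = x + 7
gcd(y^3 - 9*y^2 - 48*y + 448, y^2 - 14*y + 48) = y - 8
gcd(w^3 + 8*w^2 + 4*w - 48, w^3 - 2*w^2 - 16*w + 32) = w^2 + 2*w - 8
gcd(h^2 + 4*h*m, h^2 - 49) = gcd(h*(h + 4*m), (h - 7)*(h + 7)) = 1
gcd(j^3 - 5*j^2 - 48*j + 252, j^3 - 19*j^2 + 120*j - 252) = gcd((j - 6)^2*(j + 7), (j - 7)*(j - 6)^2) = j^2 - 12*j + 36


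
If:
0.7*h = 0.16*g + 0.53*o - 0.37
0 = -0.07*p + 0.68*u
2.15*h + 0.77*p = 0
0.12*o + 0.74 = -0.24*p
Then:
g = 49.1362126245847*u + 22.7395833333333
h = -3.47906976744186*u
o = -19.4285714285714*u - 6.16666666666667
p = 9.71428571428571*u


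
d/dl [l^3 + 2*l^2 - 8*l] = 3*l^2 + 4*l - 8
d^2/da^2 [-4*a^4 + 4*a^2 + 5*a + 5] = 8 - 48*a^2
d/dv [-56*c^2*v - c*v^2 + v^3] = -56*c^2 - 2*c*v + 3*v^2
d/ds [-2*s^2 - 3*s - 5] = -4*s - 3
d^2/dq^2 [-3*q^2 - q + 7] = -6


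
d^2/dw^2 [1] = 0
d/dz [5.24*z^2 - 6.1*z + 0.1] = 10.48*z - 6.1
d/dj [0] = 0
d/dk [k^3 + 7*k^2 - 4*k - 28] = 3*k^2 + 14*k - 4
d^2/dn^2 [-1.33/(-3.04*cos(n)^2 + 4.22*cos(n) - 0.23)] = (-49.165312*(1 - cos(n)^2)^2 + 51.186912*cos(n)^3 - 44.548084*cos(n)^2 - 103.664722*cos(n) + 94.675784)/(3.04*cos(n)^2 - 4.22*cos(n) + 0.23)^3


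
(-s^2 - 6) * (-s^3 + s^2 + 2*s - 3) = s^5 - s^4 + 4*s^3 - 3*s^2 - 12*s + 18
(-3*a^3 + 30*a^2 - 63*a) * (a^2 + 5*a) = -3*a^5 + 15*a^4 + 87*a^3 - 315*a^2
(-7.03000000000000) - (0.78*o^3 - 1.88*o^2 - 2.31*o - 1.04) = -0.78*o^3 + 1.88*o^2 + 2.31*o - 5.99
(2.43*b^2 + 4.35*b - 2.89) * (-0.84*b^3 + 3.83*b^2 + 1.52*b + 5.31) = -2.0412*b^5 + 5.6529*b^4 + 22.7817*b^3 + 8.4466*b^2 + 18.7057*b - 15.3459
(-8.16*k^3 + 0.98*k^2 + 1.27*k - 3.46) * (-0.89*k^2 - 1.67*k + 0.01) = 7.2624*k^5 + 12.755*k^4 - 2.8485*k^3 + 0.9683*k^2 + 5.7909*k - 0.0346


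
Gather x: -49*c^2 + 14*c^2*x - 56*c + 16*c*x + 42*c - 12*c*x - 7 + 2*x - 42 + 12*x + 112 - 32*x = -49*c^2 - 14*c + x*(14*c^2 + 4*c - 18) + 63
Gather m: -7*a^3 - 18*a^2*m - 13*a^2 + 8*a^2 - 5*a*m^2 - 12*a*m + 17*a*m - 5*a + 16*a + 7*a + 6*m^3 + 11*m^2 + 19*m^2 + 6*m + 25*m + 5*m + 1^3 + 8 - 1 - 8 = -7*a^3 - 5*a^2 + 18*a + 6*m^3 + m^2*(30 - 5*a) + m*(-18*a^2 + 5*a + 36)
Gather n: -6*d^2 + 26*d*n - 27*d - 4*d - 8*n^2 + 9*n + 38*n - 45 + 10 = -6*d^2 - 31*d - 8*n^2 + n*(26*d + 47) - 35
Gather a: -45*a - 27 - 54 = -45*a - 81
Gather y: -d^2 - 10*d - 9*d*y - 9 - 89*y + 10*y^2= -d^2 - 10*d + 10*y^2 + y*(-9*d - 89) - 9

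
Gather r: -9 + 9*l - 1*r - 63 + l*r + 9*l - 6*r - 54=18*l + r*(l - 7) - 126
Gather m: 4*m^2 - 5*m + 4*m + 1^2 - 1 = 4*m^2 - m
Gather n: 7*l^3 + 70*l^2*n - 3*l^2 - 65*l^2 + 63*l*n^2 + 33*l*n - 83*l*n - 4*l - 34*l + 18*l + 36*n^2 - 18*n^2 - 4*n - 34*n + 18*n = 7*l^3 - 68*l^2 - 20*l + n^2*(63*l + 18) + n*(70*l^2 - 50*l - 20)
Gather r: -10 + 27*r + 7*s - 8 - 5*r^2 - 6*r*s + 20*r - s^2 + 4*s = -5*r^2 + r*(47 - 6*s) - s^2 + 11*s - 18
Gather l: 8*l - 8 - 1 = 8*l - 9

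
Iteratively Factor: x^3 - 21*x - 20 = (x + 4)*(x^2 - 4*x - 5) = (x - 5)*(x + 4)*(x + 1)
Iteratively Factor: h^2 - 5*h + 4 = (h - 4)*(h - 1)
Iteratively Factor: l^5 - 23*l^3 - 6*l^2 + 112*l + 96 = (l + 4)*(l^4 - 4*l^3 - 7*l^2 + 22*l + 24) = (l - 4)*(l + 4)*(l^3 - 7*l - 6) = (l - 4)*(l - 3)*(l + 4)*(l^2 + 3*l + 2) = (l - 4)*(l - 3)*(l + 2)*(l + 4)*(l + 1)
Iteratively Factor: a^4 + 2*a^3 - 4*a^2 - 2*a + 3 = (a - 1)*(a^3 + 3*a^2 - a - 3) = (a - 1)*(a + 1)*(a^2 + 2*a - 3) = (a - 1)^2*(a + 1)*(a + 3)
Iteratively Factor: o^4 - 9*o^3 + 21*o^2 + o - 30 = (o - 2)*(o^3 - 7*o^2 + 7*o + 15) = (o - 5)*(o - 2)*(o^2 - 2*o - 3) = (o - 5)*(o - 2)*(o + 1)*(o - 3)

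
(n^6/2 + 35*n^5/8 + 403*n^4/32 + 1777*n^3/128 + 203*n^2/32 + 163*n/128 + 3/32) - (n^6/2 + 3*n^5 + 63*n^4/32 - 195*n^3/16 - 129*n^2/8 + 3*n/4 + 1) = 11*n^5/8 + 85*n^4/8 + 3337*n^3/128 + 719*n^2/32 + 67*n/128 - 29/32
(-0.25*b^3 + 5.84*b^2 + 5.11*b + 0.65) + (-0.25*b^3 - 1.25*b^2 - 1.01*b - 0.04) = -0.5*b^3 + 4.59*b^2 + 4.1*b + 0.61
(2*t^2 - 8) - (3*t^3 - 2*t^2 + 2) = -3*t^3 + 4*t^2 - 10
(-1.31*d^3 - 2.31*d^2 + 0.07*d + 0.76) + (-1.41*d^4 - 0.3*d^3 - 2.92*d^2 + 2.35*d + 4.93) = -1.41*d^4 - 1.61*d^3 - 5.23*d^2 + 2.42*d + 5.69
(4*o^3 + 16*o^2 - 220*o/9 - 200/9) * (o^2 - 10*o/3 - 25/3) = 4*o^5 + 8*o^4/3 - 1000*o^3/9 - 2000*o^2/27 + 2500*o/9 + 5000/27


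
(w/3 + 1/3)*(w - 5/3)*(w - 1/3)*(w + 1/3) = w^4/3 - 2*w^3/9 - 16*w^2/27 + 2*w/81 + 5/81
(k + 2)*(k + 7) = k^2 + 9*k + 14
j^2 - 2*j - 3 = (j - 3)*(j + 1)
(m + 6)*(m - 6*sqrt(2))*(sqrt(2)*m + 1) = sqrt(2)*m^3 - 11*m^2 + 6*sqrt(2)*m^2 - 66*m - 6*sqrt(2)*m - 36*sqrt(2)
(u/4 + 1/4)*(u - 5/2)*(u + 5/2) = u^3/4 + u^2/4 - 25*u/16 - 25/16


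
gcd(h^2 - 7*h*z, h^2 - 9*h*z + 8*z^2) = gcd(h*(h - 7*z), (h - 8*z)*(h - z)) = 1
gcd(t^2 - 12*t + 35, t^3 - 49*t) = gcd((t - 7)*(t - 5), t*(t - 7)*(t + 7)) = t - 7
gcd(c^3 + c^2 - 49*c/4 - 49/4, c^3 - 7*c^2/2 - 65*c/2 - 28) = c^2 + 9*c/2 + 7/2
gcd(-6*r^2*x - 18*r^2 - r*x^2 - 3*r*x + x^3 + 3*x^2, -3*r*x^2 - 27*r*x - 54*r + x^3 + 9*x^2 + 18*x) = -3*r*x - 9*r + x^2 + 3*x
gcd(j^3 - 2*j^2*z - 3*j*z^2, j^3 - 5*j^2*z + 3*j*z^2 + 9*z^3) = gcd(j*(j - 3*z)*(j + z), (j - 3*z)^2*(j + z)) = -j^2 + 2*j*z + 3*z^2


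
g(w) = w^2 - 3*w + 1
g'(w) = 2*w - 3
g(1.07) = -1.07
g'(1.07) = -0.86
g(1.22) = -1.17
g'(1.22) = -0.56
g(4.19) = 5.99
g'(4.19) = 5.38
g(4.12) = 5.61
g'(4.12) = 5.24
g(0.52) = -0.29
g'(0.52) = -1.96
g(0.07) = 0.79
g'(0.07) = -2.86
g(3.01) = 1.03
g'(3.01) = 3.02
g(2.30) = -0.61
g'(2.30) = 1.60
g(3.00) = 1.00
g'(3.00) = 3.00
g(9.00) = 55.00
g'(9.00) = 15.00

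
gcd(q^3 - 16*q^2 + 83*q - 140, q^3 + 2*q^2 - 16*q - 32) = q - 4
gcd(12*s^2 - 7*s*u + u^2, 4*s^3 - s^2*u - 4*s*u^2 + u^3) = 4*s - u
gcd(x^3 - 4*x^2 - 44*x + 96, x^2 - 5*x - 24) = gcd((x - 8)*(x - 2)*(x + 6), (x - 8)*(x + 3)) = x - 8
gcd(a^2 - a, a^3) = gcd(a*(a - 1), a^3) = a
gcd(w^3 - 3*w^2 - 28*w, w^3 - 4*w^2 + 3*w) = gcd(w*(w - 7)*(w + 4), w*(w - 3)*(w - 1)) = w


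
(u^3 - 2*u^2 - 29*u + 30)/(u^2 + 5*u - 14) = (u^3 - 2*u^2 - 29*u + 30)/(u^2 + 5*u - 14)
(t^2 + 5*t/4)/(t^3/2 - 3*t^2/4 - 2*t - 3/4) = t*(4*t + 5)/(2*t^3 - 3*t^2 - 8*t - 3)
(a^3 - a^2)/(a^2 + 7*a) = a*(a - 1)/(a + 7)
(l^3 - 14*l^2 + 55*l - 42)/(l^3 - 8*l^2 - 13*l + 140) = (l^2 - 7*l + 6)/(l^2 - l - 20)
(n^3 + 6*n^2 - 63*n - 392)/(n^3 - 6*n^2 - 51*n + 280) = (n + 7)/(n - 5)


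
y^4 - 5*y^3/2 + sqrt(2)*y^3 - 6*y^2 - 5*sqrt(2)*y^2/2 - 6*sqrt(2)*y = y*(y - 4)*(y + 3/2)*(y + sqrt(2))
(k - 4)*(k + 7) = k^2 + 3*k - 28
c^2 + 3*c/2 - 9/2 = (c - 3/2)*(c + 3)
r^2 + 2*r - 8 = (r - 2)*(r + 4)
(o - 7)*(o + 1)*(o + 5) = o^3 - o^2 - 37*o - 35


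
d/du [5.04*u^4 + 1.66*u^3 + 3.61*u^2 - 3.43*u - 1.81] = 20.16*u^3 + 4.98*u^2 + 7.22*u - 3.43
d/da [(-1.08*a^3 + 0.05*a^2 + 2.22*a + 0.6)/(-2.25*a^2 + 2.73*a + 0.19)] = (2.43*a^4 - 5.8968*a^3 + 4.5159*a^2 + 2.719*a - 1.2162)/(5.0625*a^4 - 12.285*a^3 + 6.5979*a^2 + 1.0374*a + 0.0361)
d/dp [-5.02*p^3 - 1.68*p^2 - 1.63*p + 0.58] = -15.06*p^2 - 3.36*p - 1.63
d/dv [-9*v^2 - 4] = -18*v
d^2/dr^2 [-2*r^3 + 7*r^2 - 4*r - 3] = 14 - 12*r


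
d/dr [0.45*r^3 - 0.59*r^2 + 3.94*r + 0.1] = 1.35*r^2 - 1.18*r + 3.94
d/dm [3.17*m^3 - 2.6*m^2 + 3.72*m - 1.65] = 9.51*m^2 - 5.2*m + 3.72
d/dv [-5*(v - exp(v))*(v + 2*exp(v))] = -5*v*exp(v) - 10*v + 20*exp(2*v) - 5*exp(v)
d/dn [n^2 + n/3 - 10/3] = 2*n + 1/3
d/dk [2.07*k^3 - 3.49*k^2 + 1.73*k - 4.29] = 6.21*k^2 - 6.98*k + 1.73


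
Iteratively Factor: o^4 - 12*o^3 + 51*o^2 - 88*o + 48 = (o - 4)*(o^3 - 8*o^2 + 19*o - 12) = (o - 4)*(o - 1)*(o^2 - 7*o + 12) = (o - 4)*(o - 3)*(o - 1)*(o - 4)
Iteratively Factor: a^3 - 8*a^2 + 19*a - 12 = (a - 1)*(a^2 - 7*a + 12) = (a - 3)*(a - 1)*(a - 4)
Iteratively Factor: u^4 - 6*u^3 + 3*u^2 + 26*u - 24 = (u - 4)*(u^3 - 2*u^2 - 5*u + 6) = (u - 4)*(u - 3)*(u^2 + u - 2) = (u - 4)*(u - 3)*(u + 2)*(u - 1)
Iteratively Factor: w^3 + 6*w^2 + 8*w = (w + 2)*(w^2 + 4*w) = w*(w + 2)*(w + 4)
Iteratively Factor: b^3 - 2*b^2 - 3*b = (b)*(b^2 - 2*b - 3) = b*(b - 3)*(b + 1)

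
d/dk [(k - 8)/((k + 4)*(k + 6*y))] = ((8 - k)*(k + 4) + (8 - k)*(k + 6*y) + (k + 4)*(k + 6*y))/((k + 4)^2*(k + 6*y)^2)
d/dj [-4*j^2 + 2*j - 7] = 2 - 8*j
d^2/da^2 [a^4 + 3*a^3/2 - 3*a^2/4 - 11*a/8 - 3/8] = 12*a^2 + 9*a - 3/2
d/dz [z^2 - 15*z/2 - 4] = 2*z - 15/2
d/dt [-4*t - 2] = -4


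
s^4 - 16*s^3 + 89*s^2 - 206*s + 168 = (s - 7)*(s - 4)*(s - 3)*(s - 2)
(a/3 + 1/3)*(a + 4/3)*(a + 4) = a^3/3 + 19*a^2/9 + 32*a/9 + 16/9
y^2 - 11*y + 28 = (y - 7)*(y - 4)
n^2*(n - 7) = n^3 - 7*n^2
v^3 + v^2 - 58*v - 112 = (v - 8)*(v + 2)*(v + 7)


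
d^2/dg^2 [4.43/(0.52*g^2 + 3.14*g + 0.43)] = (-2.395744*g^2 - 14.466608*g + 4.43*(1.04*g + 3.14)*(2.08*g + 6.28) - 1.981096)/(0.52*g^2 + 3.14*g + 0.43)^3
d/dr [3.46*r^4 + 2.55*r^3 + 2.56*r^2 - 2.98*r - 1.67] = 13.84*r^3 + 7.65*r^2 + 5.12*r - 2.98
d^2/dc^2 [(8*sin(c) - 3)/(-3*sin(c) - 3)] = 11*(2 - sin(c))/(3*(sin(c) + 1)^2)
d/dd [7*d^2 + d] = 14*d + 1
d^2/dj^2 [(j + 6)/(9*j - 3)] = 38/(3*j - 1)^3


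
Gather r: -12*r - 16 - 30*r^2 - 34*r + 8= -30*r^2 - 46*r - 8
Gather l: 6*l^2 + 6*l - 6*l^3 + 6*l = -6*l^3 + 6*l^2 + 12*l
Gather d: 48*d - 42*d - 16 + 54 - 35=6*d + 3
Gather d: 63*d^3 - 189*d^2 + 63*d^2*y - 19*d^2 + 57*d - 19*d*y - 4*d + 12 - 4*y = 63*d^3 + d^2*(63*y - 208) + d*(53 - 19*y) - 4*y + 12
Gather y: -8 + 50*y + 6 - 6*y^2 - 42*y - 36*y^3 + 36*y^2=-36*y^3 + 30*y^2 + 8*y - 2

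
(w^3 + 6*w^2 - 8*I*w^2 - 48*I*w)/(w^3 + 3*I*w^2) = (w^2 + 6*w - 8*I*w - 48*I)/(w*(w + 3*I))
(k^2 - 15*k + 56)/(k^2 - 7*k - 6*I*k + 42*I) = (k - 8)/(k - 6*I)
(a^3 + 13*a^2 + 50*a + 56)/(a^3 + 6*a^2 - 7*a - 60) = (a^2 + 9*a + 14)/(a^2 + 2*a - 15)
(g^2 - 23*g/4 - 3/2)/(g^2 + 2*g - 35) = (4*g^2 - 23*g - 6)/(4*(g^2 + 2*g - 35))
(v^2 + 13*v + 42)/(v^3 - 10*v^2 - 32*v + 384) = (v + 7)/(v^2 - 16*v + 64)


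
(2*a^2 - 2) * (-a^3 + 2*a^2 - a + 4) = -2*a^5 + 4*a^4 + 4*a^2 + 2*a - 8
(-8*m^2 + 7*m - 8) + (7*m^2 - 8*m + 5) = -m^2 - m - 3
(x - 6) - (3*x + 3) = -2*x - 9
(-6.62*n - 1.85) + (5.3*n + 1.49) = -1.32*n - 0.36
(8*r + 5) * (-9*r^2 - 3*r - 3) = -72*r^3 - 69*r^2 - 39*r - 15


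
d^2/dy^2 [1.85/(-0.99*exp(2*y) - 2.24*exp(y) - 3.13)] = (-1.85*(1.98*exp(y) + 2.24)*(3.96*exp(y) + 4.48)*exp(y) + (7.326*exp(y) + 4.144)*(0.99*exp(2*y) + 2.24*exp(y) + 3.13))*exp(y)/(0.99*exp(2*y) + 2.24*exp(y) + 3.13)^3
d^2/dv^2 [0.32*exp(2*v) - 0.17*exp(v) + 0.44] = (1.28*exp(v) - 0.17)*exp(v)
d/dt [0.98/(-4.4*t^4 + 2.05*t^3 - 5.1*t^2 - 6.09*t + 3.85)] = (17.248*t^3 - 6.027*t^2 + 9.996*t + 5.9682)/(4.4*t^4 - 2.05*t^3 + 5.1*t^2 + 6.09*t - 3.85)^2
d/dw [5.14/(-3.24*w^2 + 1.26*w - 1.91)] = (33.3072*w - 6.4764)/(3.24*w^2 - 1.26*w + 1.91)^2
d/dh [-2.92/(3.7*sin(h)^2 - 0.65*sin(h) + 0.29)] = (21.608*sin(h) - 1.898)*cos(h)/(3.7*sin(h)^2 - 0.65*sin(h) + 0.29)^2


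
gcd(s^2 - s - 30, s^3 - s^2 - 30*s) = s^2 - s - 30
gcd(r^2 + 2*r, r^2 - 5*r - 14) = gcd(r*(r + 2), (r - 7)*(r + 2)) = r + 2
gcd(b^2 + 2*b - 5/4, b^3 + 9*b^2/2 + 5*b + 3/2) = 1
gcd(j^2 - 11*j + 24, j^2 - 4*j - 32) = j - 8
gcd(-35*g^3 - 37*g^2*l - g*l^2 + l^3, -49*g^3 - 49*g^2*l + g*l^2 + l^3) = 7*g^2 + 6*g*l - l^2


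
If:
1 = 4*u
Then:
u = 1/4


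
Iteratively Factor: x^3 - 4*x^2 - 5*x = (x + 1)*(x^2 - 5*x) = x*(x + 1)*(x - 5)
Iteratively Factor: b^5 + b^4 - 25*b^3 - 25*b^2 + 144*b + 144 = (b + 4)*(b^4 - 3*b^3 - 13*b^2 + 27*b + 36) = (b - 3)*(b + 4)*(b^3 - 13*b - 12) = (b - 3)*(b + 3)*(b + 4)*(b^2 - 3*b - 4) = (b - 3)*(b + 1)*(b + 3)*(b + 4)*(b - 4)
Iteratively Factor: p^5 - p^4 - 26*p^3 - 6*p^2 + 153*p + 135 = (p + 1)*(p^4 - 2*p^3 - 24*p^2 + 18*p + 135) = (p + 1)*(p + 3)*(p^3 - 5*p^2 - 9*p + 45) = (p - 3)*(p + 1)*(p + 3)*(p^2 - 2*p - 15) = (p - 5)*(p - 3)*(p + 1)*(p + 3)*(p + 3)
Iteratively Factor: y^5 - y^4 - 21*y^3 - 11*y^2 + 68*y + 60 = (y + 3)*(y^4 - 4*y^3 - 9*y^2 + 16*y + 20) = (y - 5)*(y + 3)*(y^3 + y^2 - 4*y - 4) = (y - 5)*(y - 2)*(y + 3)*(y^2 + 3*y + 2) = (y - 5)*(y - 2)*(y + 2)*(y + 3)*(y + 1)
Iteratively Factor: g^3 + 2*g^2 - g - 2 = (g - 1)*(g^2 + 3*g + 2) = (g - 1)*(g + 1)*(g + 2)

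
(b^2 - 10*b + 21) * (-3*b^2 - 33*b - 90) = -3*b^4 - 3*b^3 + 177*b^2 + 207*b - 1890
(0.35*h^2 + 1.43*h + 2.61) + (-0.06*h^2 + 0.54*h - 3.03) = 0.29*h^2 + 1.97*h - 0.42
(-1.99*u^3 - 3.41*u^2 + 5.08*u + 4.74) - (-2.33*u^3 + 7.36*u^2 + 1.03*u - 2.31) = 0.34*u^3 - 10.77*u^2 + 4.05*u + 7.05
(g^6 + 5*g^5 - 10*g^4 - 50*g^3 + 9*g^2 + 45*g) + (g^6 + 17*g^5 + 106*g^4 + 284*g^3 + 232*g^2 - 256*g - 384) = 2*g^6 + 22*g^5 + 96*g^4 + 234*g^3 + 241*g^2 - 211*g - 384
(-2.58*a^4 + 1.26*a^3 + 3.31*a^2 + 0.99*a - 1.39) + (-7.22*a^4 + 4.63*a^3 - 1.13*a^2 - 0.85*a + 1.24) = -9.8*a^4 + 5.89*a^3 + 2.18*a^2 + 0.14*a - 0.15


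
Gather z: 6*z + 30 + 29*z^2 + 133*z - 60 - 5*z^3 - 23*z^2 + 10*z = -5*z^3 + 6*z^2 + 149*z - 30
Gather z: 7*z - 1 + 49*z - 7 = 56*z - 8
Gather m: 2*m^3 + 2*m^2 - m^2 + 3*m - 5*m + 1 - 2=2*m^3 + m^2 - 2*m - 1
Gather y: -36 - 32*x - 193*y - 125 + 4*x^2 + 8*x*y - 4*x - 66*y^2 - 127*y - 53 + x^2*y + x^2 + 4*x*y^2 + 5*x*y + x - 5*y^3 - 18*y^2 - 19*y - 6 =5*x^2 - 35*x - 5*y^3 + y^2*(4*x - 84) + y*(x^2 + 13*x - 339) - 220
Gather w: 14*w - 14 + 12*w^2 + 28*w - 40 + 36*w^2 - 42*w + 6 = 48*w^2 - 48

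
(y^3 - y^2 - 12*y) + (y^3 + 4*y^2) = 2*y^3 + 3*y^2 - 12*y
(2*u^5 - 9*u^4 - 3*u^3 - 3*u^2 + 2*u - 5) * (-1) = -2*u^5 + 9*u^4 + 3*u^3 + 3*u^2 - 2*u + 5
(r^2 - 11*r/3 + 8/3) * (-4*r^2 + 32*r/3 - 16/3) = -4*r^4 + 76*r^3/3 - 496*r^2/9 + 48*r - 128/9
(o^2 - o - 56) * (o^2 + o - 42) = o^4 - 99*o^2 - 14*o + 2352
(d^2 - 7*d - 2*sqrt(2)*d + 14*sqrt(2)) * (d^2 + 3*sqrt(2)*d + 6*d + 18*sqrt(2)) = d^4 - d^3 + sqrt(2)*d^3 - 54*d^2 - sqrt(2)*d^2 - 42*sqrt(2)*d + 12*d + 504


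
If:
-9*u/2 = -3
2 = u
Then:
No Solution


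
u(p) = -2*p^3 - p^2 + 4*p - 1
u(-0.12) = -1.49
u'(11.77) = -850.74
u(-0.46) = -2.86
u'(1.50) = -12.50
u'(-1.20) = -2.24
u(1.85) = -9.69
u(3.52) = -86.54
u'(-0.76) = 2.05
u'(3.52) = -77.38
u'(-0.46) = 3.65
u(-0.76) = -3.74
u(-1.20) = -3.78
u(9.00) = -1504.00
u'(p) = -6*p^2 - 2*p + 4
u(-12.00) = 3263.00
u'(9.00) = -500.00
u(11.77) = -3353.52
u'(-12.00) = -836.00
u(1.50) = -4.00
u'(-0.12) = 4.15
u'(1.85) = -20.24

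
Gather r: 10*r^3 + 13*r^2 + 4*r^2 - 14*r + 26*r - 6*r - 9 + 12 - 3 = 10*r^3 + 17*r^2 + 6*r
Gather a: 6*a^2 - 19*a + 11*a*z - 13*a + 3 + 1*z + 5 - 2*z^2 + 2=6*a^2 + a*(11*z - 32) - 2*z^2 + z + 10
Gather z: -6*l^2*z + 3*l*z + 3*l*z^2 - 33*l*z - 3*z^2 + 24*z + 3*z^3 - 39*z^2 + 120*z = 3*z^3 + z^2*(3*l - 42) + z*(-6*l^2 - 30*l + 144)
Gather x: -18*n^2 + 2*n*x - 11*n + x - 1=-18*n^2 - 11*n + x*(2*n + 1) - 1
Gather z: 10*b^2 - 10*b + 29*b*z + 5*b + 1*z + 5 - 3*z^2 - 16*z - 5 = 10*b^2 - 5*b - 3*z^2 + z*(29*b - 15)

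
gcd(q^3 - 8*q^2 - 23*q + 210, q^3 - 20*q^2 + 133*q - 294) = q^2 - 13*q + 42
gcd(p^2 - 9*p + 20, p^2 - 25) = p - 5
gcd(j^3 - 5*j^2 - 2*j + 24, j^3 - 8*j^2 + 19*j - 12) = j^2 - 7*j + 12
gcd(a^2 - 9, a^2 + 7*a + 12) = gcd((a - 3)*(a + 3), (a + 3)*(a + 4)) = a + 3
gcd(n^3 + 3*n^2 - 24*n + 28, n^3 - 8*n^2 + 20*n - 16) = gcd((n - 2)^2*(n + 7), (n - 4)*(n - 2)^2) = n^2 - 4*n + 4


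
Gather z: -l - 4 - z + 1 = -l - z - 3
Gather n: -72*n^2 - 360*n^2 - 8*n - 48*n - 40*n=-432*n^2 - 96*n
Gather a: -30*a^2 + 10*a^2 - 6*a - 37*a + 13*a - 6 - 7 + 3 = -20*a^2 - 30*a - 10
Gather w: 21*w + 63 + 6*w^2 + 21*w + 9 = 6*w^2 + 42*w + 72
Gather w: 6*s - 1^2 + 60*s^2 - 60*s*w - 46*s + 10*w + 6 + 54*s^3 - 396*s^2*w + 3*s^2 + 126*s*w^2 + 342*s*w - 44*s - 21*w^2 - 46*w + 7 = 54*s^3 + 63*s^2 - 84*s + w^2*(126*s - 21) + w*(-396*s^2 + 282*s - 36) + 12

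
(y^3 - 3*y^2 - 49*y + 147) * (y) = y^4 - 3*y^3 - 49*y^2 + 147*y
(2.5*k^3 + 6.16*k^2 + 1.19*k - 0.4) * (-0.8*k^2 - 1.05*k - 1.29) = -2.0*k^5 - 7.553*k^4 - 10.645*k^3 - 8.8759*k^2 - 1.1151*k + 0.516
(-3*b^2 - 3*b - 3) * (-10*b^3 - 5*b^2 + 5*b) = 30*b^5 + 45*b^4 + 30*b^3 - 15*b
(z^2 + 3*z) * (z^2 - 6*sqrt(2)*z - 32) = z^4 - 6*sqrt(2)*z^3 + 3*z^3 - 32*z^2 - 18*sqrt(2)*z^2 - 96*z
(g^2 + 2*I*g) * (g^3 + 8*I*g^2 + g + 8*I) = g^5 + 10*I*g^4 - 15*g^3 + 10*I*g^2 - 16*g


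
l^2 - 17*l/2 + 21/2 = (l - 7)*(l - 3/2)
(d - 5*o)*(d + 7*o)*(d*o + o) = d^3*o + 2*d^2*o^2 + d^2*o - 35*d*o^3 + 2*d*o^2 - 35*o^3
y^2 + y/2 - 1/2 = (y - 1/2)*(y + 1)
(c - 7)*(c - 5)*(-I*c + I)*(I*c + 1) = c^4 - 13*c^3 - I*c^3 + 47*c^2 + 13*I*c^2 - 35*c - 47*I*c + 35*I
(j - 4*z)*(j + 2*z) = j^2 - 2*j*z - 8*z^2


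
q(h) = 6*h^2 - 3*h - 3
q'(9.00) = 105.00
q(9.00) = 456.00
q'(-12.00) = -147.00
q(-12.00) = 897.00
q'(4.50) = 51.00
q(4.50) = 105.00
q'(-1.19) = -17.28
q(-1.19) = 9.07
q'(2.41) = 25.92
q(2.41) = 24.62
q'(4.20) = 47.40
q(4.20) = 90.24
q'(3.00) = 33.00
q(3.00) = 42.00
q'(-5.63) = -70.56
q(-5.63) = 204.07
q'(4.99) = 56.88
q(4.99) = 131.43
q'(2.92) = 32.04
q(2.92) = 39.40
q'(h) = 12*h - 3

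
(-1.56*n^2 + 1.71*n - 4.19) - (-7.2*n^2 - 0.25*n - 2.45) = 5.64*n^2 + 1.96*n - 1.74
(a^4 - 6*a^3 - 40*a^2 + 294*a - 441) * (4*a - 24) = 4*a^5 - 48*a^4 - 16*a^3 + 2136*a^2 - 8820*a + 10584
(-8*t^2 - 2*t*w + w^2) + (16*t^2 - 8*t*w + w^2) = 8*t^2 - 10*t*w + 2*w^2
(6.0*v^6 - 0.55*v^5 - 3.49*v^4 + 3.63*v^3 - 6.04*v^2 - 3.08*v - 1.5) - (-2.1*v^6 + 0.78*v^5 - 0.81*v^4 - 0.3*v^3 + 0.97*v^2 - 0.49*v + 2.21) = 8.1*v^6 - 1.33*v^5 - 2.68*v^4 + 3.93*v^3 - 7.01*v^2 - 2.59*v - 3.71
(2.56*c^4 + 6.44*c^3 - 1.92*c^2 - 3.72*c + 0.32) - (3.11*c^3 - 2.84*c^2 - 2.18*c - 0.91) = 2.56*c^4 + 3.33*c^3 + 0.92*c^2 - 1.54*c + 1.23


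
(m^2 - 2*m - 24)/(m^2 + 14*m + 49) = (m^2 - 2*m - 24)/(m^2 + 14*m + 49)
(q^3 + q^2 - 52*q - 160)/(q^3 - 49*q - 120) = (q + 4)/(q + 3)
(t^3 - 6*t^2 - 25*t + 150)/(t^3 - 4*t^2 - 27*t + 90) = (t - 5)/(t - 3)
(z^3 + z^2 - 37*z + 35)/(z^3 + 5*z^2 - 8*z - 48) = (z^3 + z^2 - 37*z + 35)/(z^3 + 5*z^2 - 8*z - 48)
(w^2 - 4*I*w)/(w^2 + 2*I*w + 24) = w/(w + 6*I)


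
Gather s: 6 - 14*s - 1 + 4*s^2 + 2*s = 4*s^2 - 12*s + 5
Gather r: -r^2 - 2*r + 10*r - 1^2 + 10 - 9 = -r^2 + 8*r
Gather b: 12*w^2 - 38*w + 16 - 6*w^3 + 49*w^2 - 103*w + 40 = -6*w^3 + 61*w^2 - 141*w + 56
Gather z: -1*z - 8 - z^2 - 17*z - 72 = -z^2 - 18*z - 80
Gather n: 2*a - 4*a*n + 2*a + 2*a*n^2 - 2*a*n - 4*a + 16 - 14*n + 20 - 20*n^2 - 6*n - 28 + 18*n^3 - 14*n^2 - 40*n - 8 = 18*n^3 + n^2*(2*a - 34) + n*(-6*a - 60)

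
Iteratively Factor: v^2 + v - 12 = (v + 4)*(v - 3)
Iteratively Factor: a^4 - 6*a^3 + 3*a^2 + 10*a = (a)*(a^3 - 6*a^2 + 3*a + 10) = a*(a + 1)*(a^2 - 7*a + 10) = a*(a - 2)*(a + 1)*(a - 5)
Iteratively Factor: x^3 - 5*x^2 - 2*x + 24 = (x + 2)*(x^2 - 7*x + 12) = (x - 3)*(x + 2)*(x - 4)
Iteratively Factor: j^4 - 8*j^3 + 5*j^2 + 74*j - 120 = (j - 5)*(j^3 - 3*j^2 - 10*j + 24) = (j - 5)*(j + 3)*(j^2 - 6*j + 8) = (j - 5)*(j - 2)*(j + 3)*(j - 4)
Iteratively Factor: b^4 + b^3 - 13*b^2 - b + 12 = (b - 3)*(b^3 + 4*b^2 - b - 4) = (b - 3)*(b + 4)*(b^2 - 1) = (b - 3)*(b - 1)*(b + 4)*(b + 1)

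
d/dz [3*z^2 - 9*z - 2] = 6*z - 9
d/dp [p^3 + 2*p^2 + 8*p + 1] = 3*p^2 + 4*p + 8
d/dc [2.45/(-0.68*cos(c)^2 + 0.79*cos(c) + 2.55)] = (1.9355 - 3.332*cos(c))*sin(c)/(-0.68*cos(c)^2 + 0.79*cos(c) + 2.55)^2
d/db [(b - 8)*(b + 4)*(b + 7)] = 3*b^2 + 6*b - 60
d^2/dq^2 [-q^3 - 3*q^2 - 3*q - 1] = -6*q - 6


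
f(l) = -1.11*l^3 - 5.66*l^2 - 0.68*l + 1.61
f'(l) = -3.33*l^2 - 11.32*l - 0.68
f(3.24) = -97.76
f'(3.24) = -72.31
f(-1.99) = -10.70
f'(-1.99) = 8.66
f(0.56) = -0.74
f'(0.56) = -8.06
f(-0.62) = 0.12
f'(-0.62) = 5.06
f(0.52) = -0.43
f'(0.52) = -7.47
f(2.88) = -73.81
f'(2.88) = -60.90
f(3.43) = -112.10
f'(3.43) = -78.68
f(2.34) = -45.20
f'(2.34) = -45.40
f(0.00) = 1.61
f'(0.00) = -0.68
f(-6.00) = 41.69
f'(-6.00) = -52.64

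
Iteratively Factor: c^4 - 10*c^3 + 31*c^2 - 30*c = (c - 2)*(c^3 - 8*c^2 + 15*c) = (c - 5)*(c - 2)*(c^2 - 3*c) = (c - 5)*(c - 3)*(c - 2)*(c)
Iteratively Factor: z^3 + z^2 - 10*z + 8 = (z + 4)*(z^2 - 3*z + 2) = (z - 2)*(z + 4)*(z - 1)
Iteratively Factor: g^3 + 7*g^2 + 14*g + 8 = (g + 4)*(g^2 + 3*g + 2) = (g + 1)*(g + 4)*(g + 2)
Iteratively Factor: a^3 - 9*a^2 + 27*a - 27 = (a - 3)*(a^2 - 6*a + 9) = (a - 3)^2*(a - 3)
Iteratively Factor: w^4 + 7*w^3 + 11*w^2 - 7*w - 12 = (w + 3)*(w^3 + 4*w^2 - w - 4) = (w + 1)*(w + 3)*(w^2 + 3*w - 4) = (w - 1)*(w + 1)*(w + 3)*(w + 4)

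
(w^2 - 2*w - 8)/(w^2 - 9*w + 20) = (w + 2)/(w - 5)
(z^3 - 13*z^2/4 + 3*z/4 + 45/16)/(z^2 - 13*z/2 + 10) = (8*z^2 - 6*z - 9)/(8*(z - 4))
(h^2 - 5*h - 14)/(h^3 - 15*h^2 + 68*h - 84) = (h + 2)/(h^2 - 8*h + 12)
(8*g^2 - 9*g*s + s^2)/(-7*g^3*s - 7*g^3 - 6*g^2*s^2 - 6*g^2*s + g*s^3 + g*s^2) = (-8*g^2 + 9*g*s - s^2)/(g*(7*g^2*s + 7*g^2 + 6*g*s^2 + 6*g*s - s^3 - s^2))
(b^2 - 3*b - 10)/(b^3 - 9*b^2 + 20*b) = (b + 2)/(b*(b - 4))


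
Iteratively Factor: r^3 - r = (r + 1)*(r^2 - r) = (r - 1)*(r + 1)*(r)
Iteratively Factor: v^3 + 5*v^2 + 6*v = (v)*(v^2 + 5*v + 6) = v*(v + 3)*(v + 2)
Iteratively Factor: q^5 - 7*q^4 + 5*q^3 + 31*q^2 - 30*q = (q - 3)*(q^4 - 4*q^3 - 7*q^2 + 10*q) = (q - 3)*(q + 2)*(q^3 - 6*q^2 + 5*q) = (q - 3)*(q - 1)*(q + 2)*(q^2 - 5*q) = q*(q - 3)*(q - 1)*(q + 2)*(q - 5)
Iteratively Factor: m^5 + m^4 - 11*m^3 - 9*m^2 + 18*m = (m - 3)*(m^4 + 4*m^3 + m^2 - 6*m) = m*(m - 3)*(m^3 + 4*m^2 + m - 6) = m*(m - 3)*(m + 2)*(m^2 + 2*m - 3) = m*(m - 3)*(m - 1)*(m + 2)*(m + 3)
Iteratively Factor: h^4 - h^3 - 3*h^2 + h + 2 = (h + 1)*(h^3 - 2*h^2 - h + 2) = (h - 1)*(h + 1)*(h^2 - h - 2) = (h - 2)*(h - 1)*(h + 1)*(h + 1)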